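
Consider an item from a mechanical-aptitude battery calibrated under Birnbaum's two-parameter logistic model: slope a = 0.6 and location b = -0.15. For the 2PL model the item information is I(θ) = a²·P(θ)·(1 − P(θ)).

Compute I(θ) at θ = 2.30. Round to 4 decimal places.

P = 1/(1+e^{-1.4700}) = 0.8131
P(1−P) = 0.8131 × 0.1869 = 0.1520
I = a² × P(1−P) = 0.6² × 0.1520 = 0.05472

0.0547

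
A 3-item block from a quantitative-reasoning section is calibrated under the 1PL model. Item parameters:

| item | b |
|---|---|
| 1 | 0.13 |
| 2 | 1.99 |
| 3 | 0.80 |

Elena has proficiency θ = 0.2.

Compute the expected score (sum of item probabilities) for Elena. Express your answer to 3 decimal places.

1.015

P(θ) = 1 / (1 + exp(−(θ − b)))
P_1 = 1/(1+e^{-0.0700}) = 0.5175
P_2 = 1/(1+e^{1.7900}) = 0.1431
P_3 = 1/(1+e^{0.6000}) = 0.3543
E[score] = 0.5175 + 0.1431 + 0.3543 = 1.0149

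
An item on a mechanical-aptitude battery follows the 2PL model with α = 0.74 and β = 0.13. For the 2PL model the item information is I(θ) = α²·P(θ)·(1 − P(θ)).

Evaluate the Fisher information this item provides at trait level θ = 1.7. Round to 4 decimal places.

0.0994

P = 1/(1+e^{-1.1618}) = 0.7617
P(1−P) = 0.7617 × 0.2383 = 0.1815
I = α² × P(1−P) = 0.74² × 0.1815 = 0.09941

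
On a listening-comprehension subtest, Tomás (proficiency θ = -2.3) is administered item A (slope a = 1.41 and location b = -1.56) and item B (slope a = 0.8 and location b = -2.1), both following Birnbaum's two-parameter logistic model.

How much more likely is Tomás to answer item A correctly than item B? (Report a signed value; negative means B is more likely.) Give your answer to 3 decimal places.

P(θ) = 1 / (1 + exp(−a(θ − b)))
P_A = 0.2605
P_B = 0.4601
P_A − P_B = -0.1996

-0.200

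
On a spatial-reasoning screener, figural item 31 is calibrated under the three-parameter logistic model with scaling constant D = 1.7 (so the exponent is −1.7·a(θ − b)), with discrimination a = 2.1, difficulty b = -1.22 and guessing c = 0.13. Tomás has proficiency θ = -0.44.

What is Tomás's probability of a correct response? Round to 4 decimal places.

P(θ) = c + (1 − c) · 1 / (1 + exp(−D·a(θ − b)))
Exponent: 1.7 × 2.1 × (-0.44 − (-1.22)) = 2.7846
1/(1 + e^{-2.7846}) = 0.9418
P = 0.13 + 0.87 × 0.9418 = 0.9494

0.9494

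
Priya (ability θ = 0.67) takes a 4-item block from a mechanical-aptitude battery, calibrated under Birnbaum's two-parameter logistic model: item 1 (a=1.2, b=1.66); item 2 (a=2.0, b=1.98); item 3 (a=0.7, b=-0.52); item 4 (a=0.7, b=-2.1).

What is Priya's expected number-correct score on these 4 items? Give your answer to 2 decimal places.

1.87

P(θ) = 1 / (1 + exp(−a(θ − b)))
P_1 = 1/(1+e^{1.1880}) = 0.2336
P_2 = 1/(1+e^{2.6200}) = 0.0679
P_3 = 1/(1+e^{-0.8330}) = 0.6970
P_4 = 1/(1+e^{-1.9390}) = 0.8742
E[score] = 0.2336 + 0.0679 + 0.6970 + 0.8742 = 1.8727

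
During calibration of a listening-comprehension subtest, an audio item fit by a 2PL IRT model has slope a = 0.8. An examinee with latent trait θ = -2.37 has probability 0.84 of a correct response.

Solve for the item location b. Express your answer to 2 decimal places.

P(θ) = 1 / (1 + exp(−a(θ − b)))
logit(0.84) = ln(0.84/0.16) = 1.6582
b = θ − logit/(a) = -2.37 − 1.6582/0.8000 = -4.4428

-4.44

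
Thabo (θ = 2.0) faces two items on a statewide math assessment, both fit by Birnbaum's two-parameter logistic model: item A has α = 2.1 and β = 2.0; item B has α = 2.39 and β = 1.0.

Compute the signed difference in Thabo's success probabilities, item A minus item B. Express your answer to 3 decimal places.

-0.416

P(θ) = 1 / (1 + exp(−α(θ − β)))
P_A = 0.5000
P_B = 0.9161
P_A − P_B = -0.4161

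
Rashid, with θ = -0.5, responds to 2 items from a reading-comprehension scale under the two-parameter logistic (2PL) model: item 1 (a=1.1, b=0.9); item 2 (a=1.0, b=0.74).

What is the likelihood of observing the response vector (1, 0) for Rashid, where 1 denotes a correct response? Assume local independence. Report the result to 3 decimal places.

P(θ) = 1 / (1 + exp(−a(θ − b)))
P_1 = 1/(1+e^{1.5400}) = 0.1765
P_2 = 1/(1+e^{1.2400}) = 0.2244
L = P_1 × (1−P_2) = 0.1765 × 0.7756 = 0.13691

0.137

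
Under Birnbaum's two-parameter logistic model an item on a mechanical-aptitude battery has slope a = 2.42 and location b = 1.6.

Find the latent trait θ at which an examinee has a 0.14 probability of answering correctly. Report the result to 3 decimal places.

0.850

P(θ) = 1 / (1 + exp(−a(θ − b)))
logit = ln(0.1400/0.8600) = -1.8153
θ = b + logit/(a) = 1.6 + (-1.8153)/2.4200 = 0.8499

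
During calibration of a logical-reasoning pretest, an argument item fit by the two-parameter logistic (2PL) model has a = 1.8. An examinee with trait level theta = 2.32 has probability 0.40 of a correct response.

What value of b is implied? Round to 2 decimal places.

2.55

P(theta) = 1 / (1 + exp(−a(theta − b)))
logit(0.40) = ln(0.40/0.60) = -0.4055
b = theta − logit/(a) = 2.32 − (-0.4055)/1.8000 = 2.5453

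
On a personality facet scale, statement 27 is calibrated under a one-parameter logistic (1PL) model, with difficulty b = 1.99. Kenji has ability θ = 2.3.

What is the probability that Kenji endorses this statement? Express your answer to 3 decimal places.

P(θ) = 1 / (1 + exp(−(θ − b)))
Exponent: (2.3 − 1.99) = 0.3100
1/(1 + e^{-0.3100}) = 0.5769
P = 0.5769

0.577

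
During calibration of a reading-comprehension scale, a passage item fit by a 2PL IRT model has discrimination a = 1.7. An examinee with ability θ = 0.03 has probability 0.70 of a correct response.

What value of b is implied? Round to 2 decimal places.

-0.47

P(θ) = 1 / (1 + exp(−a(θ − b)))
logit(0.70) = ln(0.70/0.30) = 0.8473
b = θ − logit/(a) = 0.03 − 0.8473/1.7000 = -0.4684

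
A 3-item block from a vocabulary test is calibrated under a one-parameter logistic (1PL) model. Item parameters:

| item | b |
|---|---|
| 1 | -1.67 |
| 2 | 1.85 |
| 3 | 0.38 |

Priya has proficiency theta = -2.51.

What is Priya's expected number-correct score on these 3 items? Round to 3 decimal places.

0.367

P(theta) = 1 / (1 + exp(−(theta − b)))
P_1 = 1/(1+e^{0.8400}) = 0.3015
P_2 = 1/(1+e^{4.3600}) = 0.0126
P_3 = 1/(1+e^{2.8900}) = 0.0527
E[score] = 0.3015 + 0.0126 + 0.0527 = 0.3668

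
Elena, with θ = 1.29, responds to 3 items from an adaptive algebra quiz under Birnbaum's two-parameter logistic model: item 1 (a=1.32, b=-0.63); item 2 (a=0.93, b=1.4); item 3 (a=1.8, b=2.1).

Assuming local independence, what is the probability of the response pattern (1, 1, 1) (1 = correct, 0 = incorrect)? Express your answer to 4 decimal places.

0.0830

P(θ) = 1 / (1 + exp(−a(θ − b)))
P_1 = 1/(1+e^{-2.5344}) = 0.9265
P_2 = 1/(1+e^{0.1023}) = 0.4744
P_3 = 1/(1+e^{1.4580}) = 0.1888
L = P_1 × P_2 × P_3 = 0.9265 × 0.4744 × 0.1888 = 0.08298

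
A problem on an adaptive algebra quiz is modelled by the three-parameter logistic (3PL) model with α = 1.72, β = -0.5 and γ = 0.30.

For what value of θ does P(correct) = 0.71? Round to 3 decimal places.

P(θ) = γ + (1 − γ) · 1 / (1 + exp(−α(θ − β)))
Remove guessing floor: (0.71 − 0.30)/(1 − 0.30) = 0.5857
logit = ln(0.5857/0.4143) = 0.3463
θ = β + logit/(α) = -0.5 + 0.3463/1.7200 = -0.2987

-0.299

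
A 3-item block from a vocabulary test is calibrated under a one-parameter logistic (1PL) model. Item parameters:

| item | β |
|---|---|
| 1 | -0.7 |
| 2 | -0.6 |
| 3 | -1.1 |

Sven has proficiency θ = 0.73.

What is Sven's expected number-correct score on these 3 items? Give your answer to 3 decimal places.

P(θ) = 1 / (1 + exp(−(θ − β)))
P_1 = 1/(1+e^{-1.4300}) = 0.8069
P_2 = 1/(1+e^{-1.3300}) = 0.7908
P_3 = 1/(1+e^{-1.8300}) = 0.8618
E[score] = 0.8069 + 0.7908 + 0.8618 = 2.4595

2.460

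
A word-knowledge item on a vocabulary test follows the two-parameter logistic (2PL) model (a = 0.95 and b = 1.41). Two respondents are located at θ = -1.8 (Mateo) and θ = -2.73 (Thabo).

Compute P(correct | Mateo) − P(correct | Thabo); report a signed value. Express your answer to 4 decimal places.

0.0260

P(θ) = 1 / (1 + exp(−a(θ − b)))
P(Mateo) = 0.0452  [exponent -3.0495]
P(Thabo) = 0.0192  [exponent -3.9330]
Difference = 0.0452 − 0.0192 = 0.0260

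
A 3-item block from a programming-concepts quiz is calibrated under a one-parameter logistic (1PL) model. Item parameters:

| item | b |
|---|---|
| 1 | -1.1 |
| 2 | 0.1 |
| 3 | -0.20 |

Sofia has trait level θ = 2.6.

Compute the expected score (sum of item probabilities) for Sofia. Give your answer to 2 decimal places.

P(θ) = 1 / (1 + exp(−(θ − b)))
P_1 = 1/(1+e^{-3.7000}) = 0.9759
P_2 = 1/(1+e^{-2.5000}) = 0.9241
P_3 = 1/(1+e^{-2.8000}) = 0.9427
E[score] = 0.9759 + 0.9241 + 0.9427 = 2.8427

2.84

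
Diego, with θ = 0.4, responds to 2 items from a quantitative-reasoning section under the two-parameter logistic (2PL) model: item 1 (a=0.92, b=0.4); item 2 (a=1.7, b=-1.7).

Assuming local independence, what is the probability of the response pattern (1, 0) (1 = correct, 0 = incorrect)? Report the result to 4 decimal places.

0.0137

P(θ) = 1 / (1 + exp(−a(θ − b)))
P_1 = 1/(1+e^{0.0000}) = 0.5000
P_2 = 1/(1+e^{-3.5700}) = 0.9726
L = P_1 × (1−P_2) = 0.5000 × 0.0274 = 0.01369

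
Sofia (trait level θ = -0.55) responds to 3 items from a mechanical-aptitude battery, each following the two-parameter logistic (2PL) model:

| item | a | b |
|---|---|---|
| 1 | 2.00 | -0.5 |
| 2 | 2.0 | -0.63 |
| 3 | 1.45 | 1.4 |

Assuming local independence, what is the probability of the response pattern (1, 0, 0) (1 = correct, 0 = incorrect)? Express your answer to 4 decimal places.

P(θ) = 1 / (1 + exp(−a(θ − b)))
P_1 = 1/(1+e^{0.1000}) = 0.4750
P_2 = 1/(1+e^{-0.1600}) = 0.5399
P_3 = 1/(1+e^{2.8275}) = 0.0559
L = P_1 × (1−P_2) × (1−P_3) = 0.4750 × 0.4601 × 0.9441 = 0.20634

0.2063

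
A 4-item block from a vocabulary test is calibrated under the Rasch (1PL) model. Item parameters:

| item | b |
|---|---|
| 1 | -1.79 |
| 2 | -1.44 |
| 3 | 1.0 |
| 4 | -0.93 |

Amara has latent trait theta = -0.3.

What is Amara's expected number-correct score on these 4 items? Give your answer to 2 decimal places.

P(theta) = 1 / (1 + exp(−(theta − b)))
P_1 = 1/(1+e^{-1.4900}) = 0.8161
P_2 = 1/(1+e^{-1.1400}) = 0.7577
P_3 = 1/(1+e^{1.3000}) = 0.2142
P_4 = 1/(1+e^{-0.6300}) = 0.6525
E[score] = 0.8161 + 0.7577 + 0.2142 + 0.6525 = 2.4404

2.44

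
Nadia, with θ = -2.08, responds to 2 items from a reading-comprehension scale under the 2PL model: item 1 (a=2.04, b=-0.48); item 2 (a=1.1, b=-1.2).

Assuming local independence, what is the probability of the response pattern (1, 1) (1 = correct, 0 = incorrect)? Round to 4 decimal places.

P(θ) = 1 / (1 + exp(−a(θ − b)))
P_1 = 1/(1+e^{3.2640}) = 0.0368
P_2 = 1/(1+e^{0.9680}) = 0.2753
L = P_1 × P_2 = 0.0368 × 0.2753 = 0.01014

0.0101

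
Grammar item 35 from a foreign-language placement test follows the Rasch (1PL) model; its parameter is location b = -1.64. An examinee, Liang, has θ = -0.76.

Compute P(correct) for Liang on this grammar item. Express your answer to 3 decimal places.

0.707

P(θ) = 1 / (1 + exp(−(θ − b)))
Exponent: (-0.76 − (-1.64)) = 0.8800
1/(1 + e^{-0.8800}) = 0.7068
P = 0.7068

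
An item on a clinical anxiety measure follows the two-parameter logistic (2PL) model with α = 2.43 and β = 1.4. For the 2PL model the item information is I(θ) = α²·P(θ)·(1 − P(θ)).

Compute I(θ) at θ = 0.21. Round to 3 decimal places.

P = 1/(1+e^{2.8917}) = 0.0526
P(1−P) = 0.0526 × 0.9474 = 0.0498
I = α² × P(1−P) = 2.43² × 0.0498 = 0.29408

0.294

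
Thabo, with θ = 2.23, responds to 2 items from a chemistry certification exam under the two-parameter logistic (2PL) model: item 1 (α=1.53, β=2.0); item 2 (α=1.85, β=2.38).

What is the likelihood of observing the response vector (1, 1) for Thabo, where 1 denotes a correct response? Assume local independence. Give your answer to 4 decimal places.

0.2531

P(θ) = 1 / (1 + exp(−α(θ − β)))
P_1 = 1/(1+e^{-0.3519}) = 0.5871
P_2 = 1/(1+e^{0.2775}) = 0.4311
L = P_1 × P_2 = 0.5871 × 0.4311 = 0.25307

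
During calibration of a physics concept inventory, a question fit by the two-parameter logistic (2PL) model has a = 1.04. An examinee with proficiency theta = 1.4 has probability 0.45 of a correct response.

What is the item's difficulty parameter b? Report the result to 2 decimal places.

1.59

P(theta) = 1 / (1 + exp(−a(theta − b)))
logit(0.45) = ln(0.45/0.55) = -0.2007
b = theta − logit/(a) = 1.4 − (-0.2007)/1.0400 = 1.5930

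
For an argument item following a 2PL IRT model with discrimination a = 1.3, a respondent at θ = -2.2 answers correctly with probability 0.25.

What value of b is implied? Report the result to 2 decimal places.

-1.35

P(θ) = 1 / (1 + exp(−a(θ − b)))
logit(0.25) = ln(0.25/0.75) = -1.0986
b = θ − logit/(a) = -2.2 − (-1.0986)/1.3000 = -1.3549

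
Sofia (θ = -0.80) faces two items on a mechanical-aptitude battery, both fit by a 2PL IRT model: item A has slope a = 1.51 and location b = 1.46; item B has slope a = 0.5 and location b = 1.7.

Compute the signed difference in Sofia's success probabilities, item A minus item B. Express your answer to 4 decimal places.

-0.1908

P(θ) = 1 / (1 + exp(−a(θ − b)))
P_A = 0.0319
P_B = 0.2227
P_A − P_B = -0.1908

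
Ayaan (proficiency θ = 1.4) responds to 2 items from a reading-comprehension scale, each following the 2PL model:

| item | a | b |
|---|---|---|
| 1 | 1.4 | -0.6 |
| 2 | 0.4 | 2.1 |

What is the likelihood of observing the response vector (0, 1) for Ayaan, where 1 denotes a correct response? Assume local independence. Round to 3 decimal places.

P(θ) = 1 / (1 + exp(−a(θ − b)))
P_1 = 1/(1+e^{-2.8000}) = 0.9427
P_2 = 1/(1+e^{0.2800}) = 0.4305
L = (1−P_1) × P_2 = 0.0573 × 0.4305 = 0.02468

0.025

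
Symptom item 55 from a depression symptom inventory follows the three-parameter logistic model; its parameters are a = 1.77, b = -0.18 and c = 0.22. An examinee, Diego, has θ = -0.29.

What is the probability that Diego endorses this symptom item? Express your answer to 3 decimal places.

0.572

P(θ) = c + (1 − c) · 1 / (1 + exp(−a(θ − b)))
Exponent: 1.77 × (-0.29 − (-0.18)) = -0.1947
1/(1 + e^{0.1947}) = 0.4515
P = 0.22 + 0.78 × 0.4515 = 0.5722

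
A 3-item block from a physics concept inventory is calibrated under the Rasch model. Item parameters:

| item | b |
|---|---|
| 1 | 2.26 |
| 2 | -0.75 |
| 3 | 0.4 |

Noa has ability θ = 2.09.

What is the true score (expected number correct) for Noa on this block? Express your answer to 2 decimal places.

P(θ) = 1 / (1 + exp(−(θ − b)))
P_1 = 1/(1+e^{0.1700}) = 0.4576
P_2 = 1/(1+e^{-2.8400}) = 0.9448
P_3 = 1/(1+e^{-1.6900}) = 0.8442
E[score] = 0.4576 + 0.9448 + 0.8442 = 2.2466

2.25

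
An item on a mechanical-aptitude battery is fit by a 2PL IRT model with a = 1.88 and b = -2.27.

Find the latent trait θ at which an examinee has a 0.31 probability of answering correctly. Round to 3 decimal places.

-2.696

P(θ) = 1 / (1 + exp(−a(θ − b)))
logit = ln(0.3100/0.6900) = -0.8001
θ = b + logit/(a) = -2.27 + (-0.8001)/1.8800 = -2.6956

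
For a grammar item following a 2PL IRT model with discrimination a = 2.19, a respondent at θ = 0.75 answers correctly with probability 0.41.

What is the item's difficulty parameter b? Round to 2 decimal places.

0.92

P(θ) = 1 / (1 + exp(−a(θ − b)))
logit(0.41) = ln(0.41/0.59) = -0.3640
b = θ − logit/(a) = 0.75 − (-0.3640)/2.1900 = 0.9162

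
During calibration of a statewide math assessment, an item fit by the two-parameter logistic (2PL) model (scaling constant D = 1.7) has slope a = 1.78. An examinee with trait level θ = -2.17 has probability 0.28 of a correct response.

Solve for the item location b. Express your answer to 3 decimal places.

P(θ) = 1 / (1 + exp(−D·a(θ − b)))
logit(0.28) = ln(0.28/0.72) = -0.9445
b = θ − logit/(1.7·a) = -2.17 − (-0.9445)/3.0260 = -1.8579

-1.858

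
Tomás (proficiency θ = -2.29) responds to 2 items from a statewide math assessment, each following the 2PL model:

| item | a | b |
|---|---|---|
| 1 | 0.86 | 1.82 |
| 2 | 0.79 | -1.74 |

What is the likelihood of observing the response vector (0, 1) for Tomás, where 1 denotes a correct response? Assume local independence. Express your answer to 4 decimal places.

0.3819

P(θ) = 1 / (1 + exp(−a(θ − b)))
P_1 = 1/(1+e^{3.5346}) = 0.0283
P_2 = 1/(1+e^{0.4345}) = 0.3931
L = (1−P_1) × P_2 = 0.9717 × 0.3931 = 0.38191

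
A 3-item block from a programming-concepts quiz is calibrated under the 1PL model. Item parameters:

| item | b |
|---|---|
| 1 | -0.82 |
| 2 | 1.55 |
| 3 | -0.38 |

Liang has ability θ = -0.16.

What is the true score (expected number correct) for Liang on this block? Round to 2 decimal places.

P(θ) = 1 / (1 + exp(−(θ − b)))
P_1 = 1/(1+e^{-0.6600}) = 0.6593
P_2 = 1/(1+e^{1.7100}) = 0.1532
P_3 = 1/(1+e^{-0.2200}) = 0.5548
E[score] = 0.6593 + 0.1532 + 0.5548 = 1.3672

1.37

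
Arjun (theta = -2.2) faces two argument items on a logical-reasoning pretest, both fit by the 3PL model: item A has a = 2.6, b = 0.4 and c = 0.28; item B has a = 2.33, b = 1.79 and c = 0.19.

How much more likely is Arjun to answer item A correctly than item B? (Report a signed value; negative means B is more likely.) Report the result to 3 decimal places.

0.091

P(theta) = c + (1 − c) · 1 / (1 + exp(−a(theta − b)))
P_A = 0.2808
P_B = 0.1901
P_A − P_B = 0.0908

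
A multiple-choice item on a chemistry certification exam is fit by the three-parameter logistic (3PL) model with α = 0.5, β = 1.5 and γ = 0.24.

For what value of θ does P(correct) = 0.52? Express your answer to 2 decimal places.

0.42

P(θ) = γ + (1 − γ) · 1 / (1 + exp(−α(θ − β)))
Remove guessing floor: (0.52 − 0.24)/(1 − 0.24) = 0.3684
logit = ln(0.3684/0.6316) = -0.5390
θ = β + logit/(α) = 1.5 + (-0.5390)/0.5000 = 0.4220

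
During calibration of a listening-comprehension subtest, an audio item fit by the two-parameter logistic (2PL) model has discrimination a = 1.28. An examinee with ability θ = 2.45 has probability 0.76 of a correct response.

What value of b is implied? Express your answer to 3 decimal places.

P(θ) = 1 / (1 + exp(−a(θ − b)))
logit(0.76) = ln(0.76/0.24) = 1.1527
b = θ − logit/(a) = 2.45 − 1.1527/1.2800 = 1.5495

1.549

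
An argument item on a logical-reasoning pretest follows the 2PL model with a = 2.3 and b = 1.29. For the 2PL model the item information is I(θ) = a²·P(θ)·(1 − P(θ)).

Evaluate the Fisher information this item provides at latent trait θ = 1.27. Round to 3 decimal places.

P = 1/(1+e^{0.0460}) = 0.4885
P(1−P) = 0.4885 × 0.5115 = 0.2499
I = a² × P(1−P) = 2.3² × 0.2499 = 1.32180

1.322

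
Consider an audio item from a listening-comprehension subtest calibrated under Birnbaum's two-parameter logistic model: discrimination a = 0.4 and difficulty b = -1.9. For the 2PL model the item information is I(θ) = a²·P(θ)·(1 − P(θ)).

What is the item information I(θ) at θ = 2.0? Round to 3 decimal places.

0.023

P = 1/(1+e^{-1.5600}) = 0.8264
P(1−P) = 0.8264 × 0.1736 = 0.1435
I = a² × P(1−P) = 0.4² × 0.1435 = 0.02296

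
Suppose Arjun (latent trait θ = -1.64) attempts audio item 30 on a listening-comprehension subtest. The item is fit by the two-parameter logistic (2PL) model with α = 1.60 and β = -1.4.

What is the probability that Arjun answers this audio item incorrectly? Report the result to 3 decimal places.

0.595

P(θ) = 1 / (1 + exp(−α(θ − β)))
Exponent: 1.60 × (-1.64 − (-1.4)) = -0.3840
1/(1 + e^{0.3840}) = 0.4052
P(incorrect) = 1 − 0.4052 = 0.5948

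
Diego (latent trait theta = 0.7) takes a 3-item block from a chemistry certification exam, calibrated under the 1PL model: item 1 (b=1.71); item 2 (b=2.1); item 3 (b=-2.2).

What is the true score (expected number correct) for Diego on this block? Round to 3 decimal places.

1.413

P(theta) = 1 / (1 + exp(−(theta − b)))
P_1 = 1/(1+e^{1.0100}) = 0.2670
P_2 = 1/(1+e^{1.4000}) = 0.1978
P_3 = 1/(1+e^{-2.9000}) = 0.9478
E[score] = 0.2670 + 0.1978 + 0.9478 = 1.4126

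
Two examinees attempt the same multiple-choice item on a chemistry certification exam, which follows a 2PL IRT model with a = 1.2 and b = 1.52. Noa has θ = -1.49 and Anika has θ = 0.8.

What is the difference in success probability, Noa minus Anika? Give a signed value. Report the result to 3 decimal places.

-0.270

P(θ) = 1 / (1 + exp(−a(θ − b)))
P(Noa) = 0.0263  [exponent -3.6120]
P(Anika) = 0.2965  [exponent -0.8640]
Difference = 0.0263 − 0.2965 = -0.2702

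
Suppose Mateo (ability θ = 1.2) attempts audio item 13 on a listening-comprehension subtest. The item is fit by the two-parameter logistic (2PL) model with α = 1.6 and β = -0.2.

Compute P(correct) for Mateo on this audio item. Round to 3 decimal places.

0.904

P(θ) = 1 / (1 + exp(−α(θ − β)))
Exponent: 1.6 × (1.2 − (-0.2)) = 2.2400
1/(1 + e^{-2.2400}) = 0.9038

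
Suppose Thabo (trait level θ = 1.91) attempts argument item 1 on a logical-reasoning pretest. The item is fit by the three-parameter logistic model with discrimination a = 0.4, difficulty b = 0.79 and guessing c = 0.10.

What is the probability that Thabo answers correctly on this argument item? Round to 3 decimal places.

0.649

P(θ) = c + (1 − c) · 1 / (1 + exp(−a(θ − b)))
Exponent: 0.4 × (1.91 − 0.79) = 0.4480
1/(1 + e^{-0.4480}) = 0.6102
P = 0.10 + 0.90 × 0.6102 = 0.6491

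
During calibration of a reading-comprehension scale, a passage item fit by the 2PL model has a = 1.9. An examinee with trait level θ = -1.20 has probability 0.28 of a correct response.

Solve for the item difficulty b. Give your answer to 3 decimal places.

P(θ) = 1 / (1 + exp(−a(θ − b)))
logit(0.28) = ln(0.28/0.72) = -0.9445
b = θ − logit/(a) = -1.20 − (-0.9445)/1.9000 = -0.7029

-0.703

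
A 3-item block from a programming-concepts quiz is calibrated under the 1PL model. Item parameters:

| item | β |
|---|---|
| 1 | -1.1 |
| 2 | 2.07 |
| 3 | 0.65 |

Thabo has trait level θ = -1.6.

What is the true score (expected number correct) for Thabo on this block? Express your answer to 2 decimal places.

P(θ) = 1 / (1 + exp(−(θ − β)))
P_1 = 1/(1+e^{0.5000}) = 0.3775
P_2 = 1/(1+e^{3.6700}) = 0.0248
P_3 = 1/(1+e^{2.2500}) = 0.0953
E[score] = 0.3775 + 0.0248 + 0.0953 = 0.4977

0.50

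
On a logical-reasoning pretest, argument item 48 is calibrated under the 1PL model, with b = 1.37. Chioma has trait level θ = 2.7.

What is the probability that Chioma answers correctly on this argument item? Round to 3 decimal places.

0.791

P(θ) = 1 / (1 + exp(−(θ − b)))
Exponent: (2.7 − 1.37) = 1.3300
1/(1 + e^{-1.3300}) = 0.7908
P = 0.7908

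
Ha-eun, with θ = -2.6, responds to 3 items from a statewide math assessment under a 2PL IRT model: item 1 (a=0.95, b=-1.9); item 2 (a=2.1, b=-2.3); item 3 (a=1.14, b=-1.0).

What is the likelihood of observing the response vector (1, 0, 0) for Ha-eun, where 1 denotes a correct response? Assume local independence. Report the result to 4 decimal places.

P(θ) = 1 / (1 + exp(−a(θ − b)))
P_1 = 1/(1+e^{0.6650}) = 0.3396
P_2 = 1/(1+e^{0.6300}) = 0.3475
P_3 = 1/(1+e^{1.8240}) = 0.1390
L = P_1 × (1−P_2) × (1−P_3) = 0.3396 × 0.6525 × 0.8610 = 0.19080

0.1908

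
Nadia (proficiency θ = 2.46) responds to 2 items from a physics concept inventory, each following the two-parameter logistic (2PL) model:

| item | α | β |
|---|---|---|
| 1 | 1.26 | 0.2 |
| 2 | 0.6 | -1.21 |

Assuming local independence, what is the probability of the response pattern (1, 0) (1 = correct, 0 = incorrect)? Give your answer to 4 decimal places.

0.0941

P(θ) = 1 / (1 + exp(−α(θ − β)))
P_1 = 1/(1+e^{-2.8476}) = 0.9452
P_2 = 1/(1+e^{-2.2020}) = 0.9004
L = P_1 × (1−P_2) = 0.9452 × 0.0996 = 0.09411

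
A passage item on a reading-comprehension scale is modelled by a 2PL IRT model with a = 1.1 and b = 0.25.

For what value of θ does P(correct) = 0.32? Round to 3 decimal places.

-0.435

P(θ) = 1 / (1 + exp(−a(θ − b)))
logit = ln(0.3200/0.6800) = -0.7538
θ = b + logit/(a) = 0.25 + (-0.7538)/1.1000 = -0.4352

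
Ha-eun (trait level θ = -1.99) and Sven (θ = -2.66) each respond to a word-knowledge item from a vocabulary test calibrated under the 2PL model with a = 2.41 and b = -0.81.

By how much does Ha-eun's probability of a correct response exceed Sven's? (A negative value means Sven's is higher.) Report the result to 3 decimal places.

0.044

P(θ) = 1 / (1 + exp(−a(θ − b)))
P(Ha-eun) = 0.0550  [exponent -2.8438]
P(Sven) = 0.0114  [exponent -4.4585]
Difference = 0.0550 − 0.0114 = 0.0436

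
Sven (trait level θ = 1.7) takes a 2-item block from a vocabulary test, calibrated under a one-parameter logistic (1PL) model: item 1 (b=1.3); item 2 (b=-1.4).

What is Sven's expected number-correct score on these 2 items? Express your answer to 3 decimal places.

1.556

P(θ) = 1 / (1 + exp(−(θ − b)))
P_1 = 1/(1+e^{-0.4000}) = 0.5987
P_2 = 1/(1+e^{-3.1000}) = 0.9569
E[score] = 0.5987 + 0.9569 = 1.5556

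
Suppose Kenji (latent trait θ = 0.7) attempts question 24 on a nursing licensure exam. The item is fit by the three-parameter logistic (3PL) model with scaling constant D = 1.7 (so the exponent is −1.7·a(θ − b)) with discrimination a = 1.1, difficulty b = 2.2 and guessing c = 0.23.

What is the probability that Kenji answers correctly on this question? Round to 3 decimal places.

P(θ) = c + (1 − c) · 1 / (1 + exp(−D·a(θ − b)))
Exponent: 1.7 × 1.1 × (0.7 − 2.2) = -2.8050
1/(1 + e^{2.8050}) = 0.0571
P = 0.23 + 0.77 × 0.0571 = 0.2739

0.274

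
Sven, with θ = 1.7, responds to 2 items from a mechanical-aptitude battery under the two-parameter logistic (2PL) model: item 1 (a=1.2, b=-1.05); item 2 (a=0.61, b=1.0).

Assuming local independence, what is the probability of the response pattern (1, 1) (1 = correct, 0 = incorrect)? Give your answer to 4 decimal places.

P(θ) = 1 / (1 + exp(−a(θ − b)))
P_1 = 1/(1+e^{-3.3000}) = 0.9644
P_2 = 1/(1+e^{-0.4270}) = 0.6052
L = P_1 × P_2 = 0.9644 × 0.6052 = 0.58363

0.5836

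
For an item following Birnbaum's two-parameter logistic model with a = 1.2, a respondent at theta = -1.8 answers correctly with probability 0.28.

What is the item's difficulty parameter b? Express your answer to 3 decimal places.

P(theta) = 1 / (1 + exp(−a(theta − b)))
logit(0.28) = ln(0.28/0.72) = -0.9445
b = theta − logit/(a) = -1.8 − (-0.9445)/1.2000 = -1.0129

-1.013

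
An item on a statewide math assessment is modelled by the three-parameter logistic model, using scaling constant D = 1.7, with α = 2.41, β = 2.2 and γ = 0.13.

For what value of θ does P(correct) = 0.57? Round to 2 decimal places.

P(θ) = γ + (1 − γ) · 1 / (1 + exp(−D·α(θ − β)))
Remove guessing floor: (0.57 − 0.13)/(1 − 0.13) = 0.5057
logit = ln(0.5057/0.4943) = 0.0230
θ = β + logit/(1.7·α) = 2.2 + 0.0230/4.0970 = 2.2056

2.21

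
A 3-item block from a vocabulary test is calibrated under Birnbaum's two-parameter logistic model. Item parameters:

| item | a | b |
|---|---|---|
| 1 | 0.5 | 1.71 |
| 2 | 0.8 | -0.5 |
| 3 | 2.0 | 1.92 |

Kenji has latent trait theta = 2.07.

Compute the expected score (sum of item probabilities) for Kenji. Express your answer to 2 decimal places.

P(theta) = 1 / (1 + exp(−a(theta − b)))
P_1 = 1/(1+e^{-0.1800}) = 0.5449
P_2 = 1/(1+e^{-2.0560}) = 0.8866
P_3 = 1/(1+e^{-0.3000}) = 0.5744
E[score] = 0.5449 + 0.8866 + 0.5744 = 2.0059

2.01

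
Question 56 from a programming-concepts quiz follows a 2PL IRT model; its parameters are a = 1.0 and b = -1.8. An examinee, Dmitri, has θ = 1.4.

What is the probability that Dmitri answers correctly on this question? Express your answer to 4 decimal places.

0.9608

P(θ) = 1 / (1 + exp(−a(θ − b)))
Exponent: 1.0 × (1.4 − (-1.8)) = 3.2000
1/(1 + e^{-3.2000}) = 0.9608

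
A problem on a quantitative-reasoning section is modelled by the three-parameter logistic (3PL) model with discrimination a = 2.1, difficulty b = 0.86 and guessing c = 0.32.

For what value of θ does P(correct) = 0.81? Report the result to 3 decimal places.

P(θ) = c + (1 − c) · 1 / (1 + exp(−a(θ − b)))
Remove guessing floor: (0.81 − 0.32)/(1 − 0.32) = 0.7206
logit = ln(0.7206/0.2794) = 0.9474
θ = b + logit/(a) = 0.86 + 0.9474/2.1000 = 1.3111

1.311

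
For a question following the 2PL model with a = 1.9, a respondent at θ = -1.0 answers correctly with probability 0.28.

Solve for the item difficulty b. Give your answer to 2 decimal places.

-0.50

P(θ) = 1 / (1 + exp(−a(θ − b)))
logit(0.28) = ln(0.28/0.72) = -0.9445
b = θ − logit/(a) = -1.0 − (-0.9445)/1.9000 = -0.5029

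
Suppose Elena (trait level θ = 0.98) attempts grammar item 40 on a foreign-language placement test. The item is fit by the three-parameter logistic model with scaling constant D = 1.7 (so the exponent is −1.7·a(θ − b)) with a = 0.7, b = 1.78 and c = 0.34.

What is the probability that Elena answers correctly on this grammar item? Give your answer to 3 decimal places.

P(θ) = c + (1 − c) · 1 / (1 + exp(−D·a(θ − b)))
Exponent: 1.7 × 0.7 × (0.98 − 1.78) = -0.9520
1/(1 + e^{0.9520}) = 0.2785
P = 0.34 + 0.66 × 0.2785 = 0.5238

0.524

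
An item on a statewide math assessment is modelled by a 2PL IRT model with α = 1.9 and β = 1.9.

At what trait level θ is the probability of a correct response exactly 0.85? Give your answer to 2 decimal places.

2.81

P(θ) = 1 / (1 + exp(−α(θ − β)))
logit = ln(0.8500/0.1500) = 1.7346
θ = β + logit/(α) = 1.9 + 1.7346/1.9000 = 2.8129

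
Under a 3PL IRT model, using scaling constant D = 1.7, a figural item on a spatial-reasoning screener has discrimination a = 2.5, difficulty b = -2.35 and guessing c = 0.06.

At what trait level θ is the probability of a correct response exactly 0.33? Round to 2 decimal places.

-2.56

P(θ) = c + (1 − c) · 1 / (1 + exp(−D·a(θ − b)))
Remove guessing floor: (0.33 − 0.06)/(1 − 0.06) = 0.2872
logit = ln(0.2872/0.7128) = -0.9089
θ = b + logit/(1.7·a) = -2.35 + (-0.9089)/4.2500 = -2.5638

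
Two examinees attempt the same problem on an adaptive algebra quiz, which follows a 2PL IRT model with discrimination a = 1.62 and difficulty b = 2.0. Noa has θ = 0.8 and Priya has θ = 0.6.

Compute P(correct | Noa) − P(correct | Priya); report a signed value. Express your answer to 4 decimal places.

P(θ) = 1 / (1 + exp(−a(θ − b)))
P(Noa) = 0.1252  [exponent -1.9440]
P(Priya) = 0.0938  [exponent -2.2680]
Difference = 0.1252 − 0.0938 = 0.0314

0.0314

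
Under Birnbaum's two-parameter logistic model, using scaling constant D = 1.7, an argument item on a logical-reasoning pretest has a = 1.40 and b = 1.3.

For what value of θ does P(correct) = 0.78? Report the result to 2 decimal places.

P(θ) = 1 / (1 + exp(−D·a(θ − b)))
logit = ln(0.7800/0.2200) = 1.2657
θ = b + logit/(1.7·a) = 1.3 + 1.2657/2.3800 = 1.8318

1.83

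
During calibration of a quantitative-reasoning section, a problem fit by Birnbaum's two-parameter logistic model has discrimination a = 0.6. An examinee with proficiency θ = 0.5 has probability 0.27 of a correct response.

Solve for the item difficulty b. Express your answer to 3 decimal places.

P(θ) = 1 / (1 + exp(−a(θ − b)))
logit(0.27) = ln(0.27/0.73) = -0.9946
b = θ − logit/(a) = 0.5 − (-0.9946)/0.6000 = 2.1577

2.158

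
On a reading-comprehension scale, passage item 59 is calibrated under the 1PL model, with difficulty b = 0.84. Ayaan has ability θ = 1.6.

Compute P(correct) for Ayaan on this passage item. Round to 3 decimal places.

P(θ) = 1 / (1 + exp(−(θ − b)))
Exponent: (1.6 − 0.84) = 0.7600
1/(1 + e^{-0.7600}) = 0.6814
P = 0.6814

0.681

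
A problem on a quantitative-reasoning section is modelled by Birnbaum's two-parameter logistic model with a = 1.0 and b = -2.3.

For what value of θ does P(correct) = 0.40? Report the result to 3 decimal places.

P(θ) = 1 / (1 + exp(−a(θ − b)))
logit = ln(0.4000/0.6000) = -0.4055
θ = b + logit/(a) = -2.3 + (-0.4055)/1.0000 = -2.7055

-2.705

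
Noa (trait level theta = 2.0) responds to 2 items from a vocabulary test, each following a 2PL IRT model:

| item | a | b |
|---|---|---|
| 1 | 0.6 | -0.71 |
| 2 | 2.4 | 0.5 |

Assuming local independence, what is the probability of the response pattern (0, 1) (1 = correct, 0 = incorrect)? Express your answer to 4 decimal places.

0.1600

P(theta) = 1 / (1 + exp(−a(theta − b)))
P_1 = 1/(1+e^{-1.6260}) = 0.8356
P_2 = 1/(1+e^{-3.6000}) = 0.9734
L = (1−P_1) × P_2 = 0.1644 × 0.9734 = 0.16001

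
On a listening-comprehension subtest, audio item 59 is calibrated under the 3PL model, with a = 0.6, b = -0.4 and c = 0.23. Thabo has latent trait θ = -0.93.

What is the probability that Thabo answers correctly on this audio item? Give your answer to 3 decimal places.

0.554

P(θ) = c + (1 − c) · 1 / (1 + exp(−a(θ − b)))
Exponent: 0.6 × (-0.93 − (-0.4)) = -0.3180
1/(1 + e^{0.3180}) = 0.4212
P = 0.23 + 0.77 × 0.4212 = 0.5543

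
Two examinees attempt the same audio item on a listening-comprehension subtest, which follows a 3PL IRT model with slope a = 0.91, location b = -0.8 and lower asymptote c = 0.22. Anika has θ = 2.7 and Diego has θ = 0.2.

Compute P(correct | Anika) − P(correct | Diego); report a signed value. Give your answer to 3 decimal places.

P(θ) = c + (1 − c) · 1 / (1 + exp(−a(θ − b)))
P(Anika) = 0.9690  [exponent 3.1850]
P(Diego) = 0.7761  [exponent 0.9100]
Difference = 0.9690 − 0.7761 = 0.1929

0.193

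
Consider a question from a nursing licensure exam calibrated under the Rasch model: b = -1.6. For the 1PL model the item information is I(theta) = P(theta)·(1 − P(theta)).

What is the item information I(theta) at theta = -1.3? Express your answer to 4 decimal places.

0.2445

P = 1/(1+e^{-0.3000}) = 0.5744
P(1−P) = 0.5744 × 0.4256 = 0.2445
I = P(1−P) = 0.24446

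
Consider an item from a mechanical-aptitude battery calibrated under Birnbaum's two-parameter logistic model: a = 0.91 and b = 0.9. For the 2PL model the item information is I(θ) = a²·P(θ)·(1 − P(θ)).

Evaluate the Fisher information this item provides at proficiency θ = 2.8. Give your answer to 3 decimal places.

0.106

P = 1/(1+e^{-1.7290}) = 0.8493
P(1−P) = 0.8493 × 0.1507 = 0.1280
I = a² × P(1−P) = 0.91² × 0.1280 = 0.10600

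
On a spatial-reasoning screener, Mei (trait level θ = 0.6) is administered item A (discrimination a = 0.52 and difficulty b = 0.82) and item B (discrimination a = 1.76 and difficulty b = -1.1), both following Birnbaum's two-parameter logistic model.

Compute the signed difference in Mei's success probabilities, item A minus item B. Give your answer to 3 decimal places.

P(θ) = 1 / (1 + exp(−a(θ − b)))
P_A = 0.4714
P_B = 0.9522
P_A − P_B = -0.4808

-0.481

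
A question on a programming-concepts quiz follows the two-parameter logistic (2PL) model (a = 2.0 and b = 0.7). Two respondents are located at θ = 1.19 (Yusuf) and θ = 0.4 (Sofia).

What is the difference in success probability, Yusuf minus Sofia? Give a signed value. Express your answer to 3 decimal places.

0.373

P(θ) = 1 / (1 + exp(−a(θ − b)))
P(Yusuf) = 0.7271  [exponent 0.9800]
P(Sofia) = 0.3543  [exponent -0.6000]
Difference = 0.7271 − 0.3543 = 0.3728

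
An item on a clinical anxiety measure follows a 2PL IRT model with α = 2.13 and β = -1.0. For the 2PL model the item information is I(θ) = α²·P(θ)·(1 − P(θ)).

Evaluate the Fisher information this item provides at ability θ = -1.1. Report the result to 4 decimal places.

P = 1/(1+e^{0.2130}) = 0.4470
P(1−P) = 0.4470 × 0.5530 = 0.2472
I = α² × P(1−P) = 2.13² × 0.2472 = 1.12146

1.1215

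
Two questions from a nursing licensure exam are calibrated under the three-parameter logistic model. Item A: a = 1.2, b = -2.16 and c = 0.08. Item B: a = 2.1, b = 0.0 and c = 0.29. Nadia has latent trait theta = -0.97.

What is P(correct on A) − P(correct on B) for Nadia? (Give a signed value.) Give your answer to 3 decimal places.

P(theta) = c + (1 − c) · 1 / (1 + exp(−a(theta − b)))
P_A = 0.8221
P_B = 0.3719
P_A − P_B = 0.4501

0.450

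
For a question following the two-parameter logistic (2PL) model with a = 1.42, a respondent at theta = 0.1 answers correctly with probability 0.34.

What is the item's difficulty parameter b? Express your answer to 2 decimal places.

0.57

P(theta) = 1 / (1 + exp(−a(theta − b)))
logit(0.34) = ln(0.34/0.66) = -0.6633
b = theta − logit/(a) = 0.1 − (-0.6633)/1.4200 = 0.5671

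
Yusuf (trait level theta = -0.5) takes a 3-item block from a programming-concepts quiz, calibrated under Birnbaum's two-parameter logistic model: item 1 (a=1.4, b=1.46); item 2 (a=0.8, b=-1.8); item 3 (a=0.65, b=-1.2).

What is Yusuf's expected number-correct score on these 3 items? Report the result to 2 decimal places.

1.41

P(theta) = 1 / (1 + exp(−a(theta − b)))
P_1 = 1/(1+e^{2.7440}) = 0.0604
P_2 = 1/(1+e^{-1.0400}) = 0.7389
P_3 = 1/(1+e^{-0.4550}) = 0.6118
E[score] = 0.0604 + 0.7389 + 0.6118 = 1.4111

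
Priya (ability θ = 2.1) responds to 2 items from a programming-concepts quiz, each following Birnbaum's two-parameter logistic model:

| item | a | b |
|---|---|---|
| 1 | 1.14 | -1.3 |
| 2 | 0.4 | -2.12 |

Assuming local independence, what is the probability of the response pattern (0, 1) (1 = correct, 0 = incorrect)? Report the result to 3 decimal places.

0.017

P(θ) = 1 / (1 + exp(−a(θ − b)))
P_1 = 1/(1+e^{-3.8760}) = 0.9797
P_2 = 1/(1+e^{-1.6880}) = 0.8440
L = (1−P_1) × P_2 = 0.0203 × 0.8440 = 0.01714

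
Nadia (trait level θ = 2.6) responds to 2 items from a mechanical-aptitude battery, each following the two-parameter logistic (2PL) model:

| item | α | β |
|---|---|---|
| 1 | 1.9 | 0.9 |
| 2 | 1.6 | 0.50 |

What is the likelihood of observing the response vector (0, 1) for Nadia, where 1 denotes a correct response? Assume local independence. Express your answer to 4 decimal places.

P(θ) = 1 / (1 + exp(−α(θ − β)))
P_1 = 1/(1+e^{-3.2300}) = 0.9619
P_2 = 1/(1+e^{-3.3600}) = 0.9664
L = (1−P_1) × P_2 = 0.0381 × 0.9664 = 0.03677

0.0368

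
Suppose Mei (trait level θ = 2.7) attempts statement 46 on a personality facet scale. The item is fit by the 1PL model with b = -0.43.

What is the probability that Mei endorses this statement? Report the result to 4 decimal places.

0.9581

P(θ) = 1 / (1 + exp(−(θ − b)))
Exponent: (2.7 − (-0.43)) = 3.1300
1/(1 + e^{-3.1300}) = 0.9581
P = 0.9581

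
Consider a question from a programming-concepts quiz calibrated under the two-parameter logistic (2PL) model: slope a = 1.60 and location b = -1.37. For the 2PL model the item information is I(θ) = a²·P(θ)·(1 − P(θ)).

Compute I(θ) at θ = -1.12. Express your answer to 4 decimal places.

P = 1/(1+e^{-0.4000}) = 0.5987
P(1−P) = 0.5987 × 0.4013 = 0.2403
I = a² × P(1−P) = 1.60² × 0.2403 = 0.61507

0.6151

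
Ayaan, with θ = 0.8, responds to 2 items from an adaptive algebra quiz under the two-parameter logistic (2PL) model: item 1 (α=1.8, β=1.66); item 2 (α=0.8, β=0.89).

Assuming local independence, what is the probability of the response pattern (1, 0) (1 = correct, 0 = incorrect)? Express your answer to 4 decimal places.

0.0908

P(θ) = 1 / (1 + exp(−α(θ − β)))
P_1 = 1/(1+e^{1.5480}) = 0.1754
P_2 = 1/(1+e^{0.0720}) = 0.4820
L = P_1 × (1−P_2) = 0.1754 × 0.5180 = 0.09084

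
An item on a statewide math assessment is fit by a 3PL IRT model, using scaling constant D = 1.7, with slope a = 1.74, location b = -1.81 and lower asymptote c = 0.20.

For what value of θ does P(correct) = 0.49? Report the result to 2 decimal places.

-2.00

P(θ) = c + (1 − c) · 1 / (1 + exp(−D·a(θ − b)))
Remove guessing floor: (0.49 − 0.20)/(1 − 0.20) = 0.3625
logit = ln(0.3625/0.6375) = -0.5645
θ = b + logit/(1.7·a) = -1.81 + (-0.5645)/2.9580 = -2.0008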